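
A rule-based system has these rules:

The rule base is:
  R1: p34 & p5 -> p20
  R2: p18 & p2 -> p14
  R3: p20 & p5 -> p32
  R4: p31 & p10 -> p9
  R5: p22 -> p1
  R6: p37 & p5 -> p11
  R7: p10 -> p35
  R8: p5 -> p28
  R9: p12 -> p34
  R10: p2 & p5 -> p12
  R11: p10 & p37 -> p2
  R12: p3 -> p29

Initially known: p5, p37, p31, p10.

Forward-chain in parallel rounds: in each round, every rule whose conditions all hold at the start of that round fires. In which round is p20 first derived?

Round 1 — R4, R6, R7, R8, R11, derive p9, p11, p35, p28, p2.
Round 2 — R10, derive p12.
Round 3 — R9, derive p34.
Round 4 — R1, derive p20.
p20 first appears in round 4.

4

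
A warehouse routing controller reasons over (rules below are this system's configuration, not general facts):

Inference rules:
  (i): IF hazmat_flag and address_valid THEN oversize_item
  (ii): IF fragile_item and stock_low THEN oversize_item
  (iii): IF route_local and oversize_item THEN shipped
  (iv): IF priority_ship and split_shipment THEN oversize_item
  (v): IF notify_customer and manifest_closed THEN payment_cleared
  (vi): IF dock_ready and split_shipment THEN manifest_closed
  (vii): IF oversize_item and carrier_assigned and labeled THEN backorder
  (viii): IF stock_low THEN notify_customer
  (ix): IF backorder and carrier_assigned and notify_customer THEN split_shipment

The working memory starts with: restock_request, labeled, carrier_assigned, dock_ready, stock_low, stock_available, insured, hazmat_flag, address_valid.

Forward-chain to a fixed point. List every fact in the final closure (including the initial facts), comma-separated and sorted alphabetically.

Round 1: (i) [IF hazmat_flag and address_valid THEN oversize_item]; (viii) [IF stock_low THEN notify_customer]. Adds oversize_item, notify_customer.
Round 2: (vii) [IF oversize_item and carrier_assigned and labeled THEN backorder]. Adds backorder.
Round 3: (ix) [IF backorder and carrier_assigned and notify_customer THEN split_shipment]. Adds split_shipment.
Round 4: (vi) [IF dock_ready and split_shipment THEN manifest_closed]. Adds manifest_closed.
Round 5: (v) [IF notify_customer and manifest_closed THEN payment_cleared]. Adds payment_cleared.

address_valid, backorder, carrier_assigned, dock_ready, hazmat_flag, insured, labeled, manifest_closed, notify_customer, oversize_item, payment_cleared, restock_request, split_shipment, stock_available, stock_low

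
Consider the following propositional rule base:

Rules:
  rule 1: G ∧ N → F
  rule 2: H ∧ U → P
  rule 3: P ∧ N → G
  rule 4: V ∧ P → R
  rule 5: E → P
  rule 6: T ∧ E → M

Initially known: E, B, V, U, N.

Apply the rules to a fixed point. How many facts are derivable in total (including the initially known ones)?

Round 1 fires rule 5, giving P.
Round 2 fires rule 3, rule 4, giving G, R.
Round 3 fires rule 1, giving F.
Closure: {B, E, F, G, N, P, R, U, V} — 9 facts.

9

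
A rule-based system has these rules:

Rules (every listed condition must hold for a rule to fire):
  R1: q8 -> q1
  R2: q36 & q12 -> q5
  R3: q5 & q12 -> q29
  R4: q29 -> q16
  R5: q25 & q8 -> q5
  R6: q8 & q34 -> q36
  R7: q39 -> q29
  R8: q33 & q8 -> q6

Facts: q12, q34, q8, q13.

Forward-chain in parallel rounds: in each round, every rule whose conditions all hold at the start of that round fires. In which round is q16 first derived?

4

Round 1: R1 [q8 -> q1]; R6 [q8 & q34 -> q36]. New: q1, q36.
Round 2: R2 [q36 & q12 -> q5]. New: q5.
Round 3: R3 [q5 & q12 -> q29]. New: q29.
Round 4: R4 [q29 -> q16]. New: q16.
q16 first appears in round 4.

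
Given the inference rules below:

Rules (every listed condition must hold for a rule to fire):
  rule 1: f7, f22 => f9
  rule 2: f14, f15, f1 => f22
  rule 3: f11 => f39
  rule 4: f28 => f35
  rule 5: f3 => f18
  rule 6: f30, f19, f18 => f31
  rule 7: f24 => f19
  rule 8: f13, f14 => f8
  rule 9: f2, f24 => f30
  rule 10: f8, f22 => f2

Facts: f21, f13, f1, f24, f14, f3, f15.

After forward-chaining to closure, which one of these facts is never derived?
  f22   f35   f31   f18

Round 1 — rule 2, rule 5, rule 7, rule 8, derive f22, f18, f19, f8.
Round 2 — rule 10, derive f2.
Round 3 — rule 9, derive f30.
Round 4 — rule 6, derive f31.
Derived: f22 (round 1), f31 (round 4), f18 (round 1). f35 never appears in any round.

f35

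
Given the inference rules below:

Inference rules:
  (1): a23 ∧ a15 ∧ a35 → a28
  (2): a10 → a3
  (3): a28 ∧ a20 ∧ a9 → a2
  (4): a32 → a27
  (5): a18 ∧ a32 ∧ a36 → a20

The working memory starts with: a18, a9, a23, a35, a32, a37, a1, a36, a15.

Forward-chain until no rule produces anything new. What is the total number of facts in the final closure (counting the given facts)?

13

Round 1: (1) [a23 ∧ a15 ∧ a35 → a28]; (4) [a32 → a27]; (5) [a18 ∧ a32 ∧ a36 → a20]. Adds a28, a27, a20.
Round 2: (3) [a28 ∧ a20 ∧ a9 → a2]. Adds a2.
Closure: {a1, a15, a18, a2, a20, a23, a27, a28, a32, a35, a36, a37, a9} — 13 facts.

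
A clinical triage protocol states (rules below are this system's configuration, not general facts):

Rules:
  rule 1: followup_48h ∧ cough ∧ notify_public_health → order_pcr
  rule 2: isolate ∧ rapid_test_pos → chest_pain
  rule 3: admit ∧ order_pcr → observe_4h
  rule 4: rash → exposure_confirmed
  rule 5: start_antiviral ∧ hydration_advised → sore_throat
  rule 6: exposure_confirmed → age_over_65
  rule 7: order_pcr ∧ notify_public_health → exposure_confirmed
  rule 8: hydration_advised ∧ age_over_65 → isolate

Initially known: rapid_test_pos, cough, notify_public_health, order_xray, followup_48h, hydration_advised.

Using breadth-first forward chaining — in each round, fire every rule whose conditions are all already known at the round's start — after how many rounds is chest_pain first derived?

5

Round 1 — rule 1, derive order_pcr.
Round 2 — rule 7, derive exposure_confirmed.
Round 3 — rule 6, derive age_over_65.
Round 4 — rule 8, derive isolate.
Round 5 — rule 2, derive chest_pain.
chest_pain first appears in round 5.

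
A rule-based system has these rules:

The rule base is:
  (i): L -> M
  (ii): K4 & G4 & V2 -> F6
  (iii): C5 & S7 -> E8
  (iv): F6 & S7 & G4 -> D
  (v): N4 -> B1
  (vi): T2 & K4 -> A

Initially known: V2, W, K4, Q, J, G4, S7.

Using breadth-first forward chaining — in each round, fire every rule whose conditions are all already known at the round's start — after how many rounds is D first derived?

Round 1: (ii) [K4 & G4 & V2 -> F6]. Adds F6.
Round 2: (iv) [F6 & S7 & G4 -> D]. Adds D.
D first appears in round 2.

2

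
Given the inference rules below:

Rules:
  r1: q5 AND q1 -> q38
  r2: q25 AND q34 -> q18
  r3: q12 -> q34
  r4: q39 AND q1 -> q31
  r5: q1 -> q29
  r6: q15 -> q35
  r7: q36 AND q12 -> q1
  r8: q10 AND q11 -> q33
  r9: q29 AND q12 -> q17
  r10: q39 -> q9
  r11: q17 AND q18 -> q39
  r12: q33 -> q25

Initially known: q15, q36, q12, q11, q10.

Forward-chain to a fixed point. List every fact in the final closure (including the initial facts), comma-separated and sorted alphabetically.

q1, q10, q11, q12, q15, q17, q18, q25, q29, q31, q33, q34, q35, q36, q39, q9

[1] r3 [q12 -> q34]; r6 [q15 -> q35]; r7 [q36 AND q12 -> q1]; r8 [q10 AND q11 -> q33]. ⇒ new: q34, q35, q1, q33.
[2] r5 [q1 -> q29]; r12 [q33 -> q25]. ⇒ new: q29, q25.
[3] r2 [q25 AND q34 -> q18]; r9 [q29 AND q12 -> q17]. ⇒ new: q18, q17.
[4] r11 [q17 AND q18 -> q39]. ⇒ new: q39.
[5] r4 [q39 AND q1 -> q31]; r10 [q39 -> q9]. ⇒ new: q31, q9.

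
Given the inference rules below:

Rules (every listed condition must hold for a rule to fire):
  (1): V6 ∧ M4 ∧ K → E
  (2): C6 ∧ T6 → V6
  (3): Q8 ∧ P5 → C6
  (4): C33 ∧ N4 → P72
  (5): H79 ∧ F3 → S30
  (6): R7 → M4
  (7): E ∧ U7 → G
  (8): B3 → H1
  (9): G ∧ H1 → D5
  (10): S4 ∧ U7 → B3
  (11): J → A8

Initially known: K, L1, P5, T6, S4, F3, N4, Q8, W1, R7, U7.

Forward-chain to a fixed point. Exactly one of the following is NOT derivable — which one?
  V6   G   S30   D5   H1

S30

[1] (3) [Q8 ∧ P5 → C6]; (6) [R7 → M4]; (10) [S4 ∧ U7 → B3]. ⇒ new: C6, M4, B3.
[2] (2) [C6 ∧ T6 → V6]; (8) [B3 → H1]. ⇒ new: V6, H1.
[3] (1) [V6 ∧ M4 ∧ K → E]. ⇒ new: E.
[4] (7) [E ∧ U7 → G]. ⇒ new: G.
[5] (9) [G ∧ H1 → D5]. ⇒ new: D5.
Derived: V6 (round 2), G (round 4), D5 (round 5), H1 (round 2). S30 never appears in any round.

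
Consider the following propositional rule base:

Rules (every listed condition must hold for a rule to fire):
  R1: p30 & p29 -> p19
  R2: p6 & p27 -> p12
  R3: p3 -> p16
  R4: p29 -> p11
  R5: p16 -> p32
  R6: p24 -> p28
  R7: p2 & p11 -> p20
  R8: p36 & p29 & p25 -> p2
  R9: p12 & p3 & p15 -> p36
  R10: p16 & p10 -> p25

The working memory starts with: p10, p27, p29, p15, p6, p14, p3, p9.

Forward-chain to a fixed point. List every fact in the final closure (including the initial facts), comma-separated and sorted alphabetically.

[1] R2 [p6 & p27 -> p12]; R3 [p3 -> p16]; R4 [p29 -> p11]. ⇒ new: p12, p16, p11.
[2] R5 [p16 -> p32]; R9 [p12 & p3 & p15 -> p36]; R10 [p16 & p10 -> p25]. ⇒ new: p32, p36, p25.
[3] R8 [p36 & p29 & p25 -> p2]. ⇒ new: p2.
[4] R7 [p2 & p11 -> p20]. ⇒ new: p20.

p10, p11, p12, p14, p15, p16, p2, p20, p25, p27, p29, p3, p32, p36, p6, p9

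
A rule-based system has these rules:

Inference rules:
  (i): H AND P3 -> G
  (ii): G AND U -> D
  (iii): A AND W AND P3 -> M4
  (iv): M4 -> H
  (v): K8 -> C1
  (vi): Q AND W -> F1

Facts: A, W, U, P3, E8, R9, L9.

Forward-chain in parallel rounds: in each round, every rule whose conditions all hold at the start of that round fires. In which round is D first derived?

Round 1: (iii) [A AND W AND P3 -> M4]. New: M4.
Round 2: (iv) [M4 -> H]. New: H.
Round 3: (i) [H AND P3 -> G]. New: G.
Round 4: (ii) [G AND U -> D]. New: D.
D first appears in round 4.

4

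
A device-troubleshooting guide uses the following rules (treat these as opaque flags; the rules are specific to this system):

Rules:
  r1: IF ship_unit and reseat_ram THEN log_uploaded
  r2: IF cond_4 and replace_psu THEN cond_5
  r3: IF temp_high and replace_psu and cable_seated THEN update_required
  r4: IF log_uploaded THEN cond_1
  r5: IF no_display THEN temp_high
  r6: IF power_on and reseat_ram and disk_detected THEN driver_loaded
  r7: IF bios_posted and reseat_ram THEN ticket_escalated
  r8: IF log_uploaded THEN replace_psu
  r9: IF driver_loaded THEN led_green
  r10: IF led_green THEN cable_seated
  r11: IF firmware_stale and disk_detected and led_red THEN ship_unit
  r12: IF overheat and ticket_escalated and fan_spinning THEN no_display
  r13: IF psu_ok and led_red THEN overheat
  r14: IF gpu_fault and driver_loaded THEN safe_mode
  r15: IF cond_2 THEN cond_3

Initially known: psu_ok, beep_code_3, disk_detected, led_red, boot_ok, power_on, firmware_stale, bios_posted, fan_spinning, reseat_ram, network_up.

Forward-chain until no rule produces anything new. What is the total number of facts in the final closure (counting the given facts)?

23

Round 1: r6 [IF power_on and reseat_ram and disk_detected THEN driver_loaded]; r7 [IF bios_posted and reseat_ram THEN ticket_escalated]; r11 [IF firmware_stale and disk_detected and led_red THEN ship_unit]; r13 [IF psu_ok and led_red THEN overheat]. Adds driver_loaded, ticket_escalated, ship_unit, overheat.
Round 2: r1 [IF ship_unit and reseat_ram THEN log_uploaded]; r9 [IF driver_loaded THEN led_green]; r12 [IF overheat and ticket_escalated and fan_spinning THEN no_display]. Adds log_uploaded, led_green, no_display.
Round 3: r4 [IF log_uploaded THEN cond_1]; r5 [IF no_display THEN temp_high]; r8 [IF log_uploaded THEN replace_psu]; r10 [IF led_green THEN cable_seated]. Adds cond_1, temp_high, replace_psu, cable_seated.
Round 4: r3 [IF temp_high and replace_psu and cable_seated THEN update_required]. Adds update_required.
Closure: {beep_code_3, bios_posted, boot_ok, cable_seated, cond_1, disk_detected, driver_loaded, fan_spinning, firmware_stale, led_green, led_red, log_uploaded, network_up, no_display, overheat, power_on, psu_ok, replace_psu, reseat_ram, ship_unit, temp_high, ticket_escalated, update_required} — 23 facts.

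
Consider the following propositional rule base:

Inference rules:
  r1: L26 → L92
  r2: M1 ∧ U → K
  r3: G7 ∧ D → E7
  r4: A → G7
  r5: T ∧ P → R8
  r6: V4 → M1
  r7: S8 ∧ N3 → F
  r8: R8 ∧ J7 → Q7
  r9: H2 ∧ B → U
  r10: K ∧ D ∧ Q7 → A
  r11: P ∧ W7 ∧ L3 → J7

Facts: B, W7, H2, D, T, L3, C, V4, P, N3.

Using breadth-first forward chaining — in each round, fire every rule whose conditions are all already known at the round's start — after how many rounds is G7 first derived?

[1] r5 [T ∧ P → R8]; r6 [V4 → M1]; r9 [H2 ∧ B → U]; r11 [P ∧ W7 ∧ L3 → J7]. ⇒ new: R8, M1, U, J7.
[2] r2 [M1 ∧ U → K]; r8 [R8 ∧ J7 → Q7]. ⇒ new: K, Q7.
[3] r10 [K ∧ D ∧ Q7 → A]. ⇒ new: A.
[4] r4 [A → G7]. ⇒ new: G7.
G7 first appears in round 4.

4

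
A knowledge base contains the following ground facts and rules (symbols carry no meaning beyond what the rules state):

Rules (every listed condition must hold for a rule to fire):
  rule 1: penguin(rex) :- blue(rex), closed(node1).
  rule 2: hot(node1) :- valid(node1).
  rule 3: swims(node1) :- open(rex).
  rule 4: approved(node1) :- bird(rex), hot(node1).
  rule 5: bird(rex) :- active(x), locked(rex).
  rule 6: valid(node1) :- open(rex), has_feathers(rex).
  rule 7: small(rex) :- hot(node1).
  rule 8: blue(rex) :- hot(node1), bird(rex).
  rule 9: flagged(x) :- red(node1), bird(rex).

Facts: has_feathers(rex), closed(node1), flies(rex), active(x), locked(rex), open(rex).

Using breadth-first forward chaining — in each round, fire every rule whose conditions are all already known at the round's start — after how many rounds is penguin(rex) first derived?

4

Round 1 fires rule 3, rule 5, rule 6, giving swims(node1), bird(rex), valid(node1).
Round 2 fires rule 2, giving hot(node1).
Round 3 fires rule 4, rule 7, rule 8, giving approved(node1), small(rex), blue(rex).
Round 4 fires rule 1, giving penguin(rex).
penguin(rex) first appears in round 4.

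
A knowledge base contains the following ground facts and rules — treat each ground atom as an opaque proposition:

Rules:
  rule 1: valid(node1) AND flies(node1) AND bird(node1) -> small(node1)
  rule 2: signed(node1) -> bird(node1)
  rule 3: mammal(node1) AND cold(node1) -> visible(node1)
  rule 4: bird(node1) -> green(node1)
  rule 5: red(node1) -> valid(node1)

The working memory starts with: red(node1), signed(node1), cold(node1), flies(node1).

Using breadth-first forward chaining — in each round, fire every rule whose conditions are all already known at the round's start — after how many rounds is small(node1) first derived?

[1] rule 2 [signed(node1) -> bird(node1)]; rule 5 [red(node1) -> valid(node1)]. ⇒ new: bird(node1), valid(node1).
[2] rule 1 [valid(node1) AND flies(node1) AND bird(node1) -> small(node1)]; rule 4 [bird(node1) -> green(node1)]. ⇒ new: small(node1), green(node1).
small(node1) first appears in round 2.

2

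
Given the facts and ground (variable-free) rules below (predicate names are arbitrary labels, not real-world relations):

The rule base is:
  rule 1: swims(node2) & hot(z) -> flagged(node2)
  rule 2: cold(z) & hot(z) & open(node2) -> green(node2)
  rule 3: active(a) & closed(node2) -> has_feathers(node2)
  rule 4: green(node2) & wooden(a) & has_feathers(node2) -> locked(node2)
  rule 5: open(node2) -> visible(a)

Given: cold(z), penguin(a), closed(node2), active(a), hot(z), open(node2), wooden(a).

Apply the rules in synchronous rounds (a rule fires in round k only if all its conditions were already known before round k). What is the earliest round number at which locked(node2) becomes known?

Round 1 — rule 2, rule 3, rule 5, derive green(node2), has_feathers(node2), visible(a).
Round 2 — rule 4, derive locked(node2).
locked(node2) first appears in round 2.

2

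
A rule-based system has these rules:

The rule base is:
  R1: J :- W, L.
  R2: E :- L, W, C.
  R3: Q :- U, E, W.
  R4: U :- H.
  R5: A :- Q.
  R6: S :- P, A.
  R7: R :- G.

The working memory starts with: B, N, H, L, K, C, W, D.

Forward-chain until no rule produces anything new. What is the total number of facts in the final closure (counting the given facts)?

Round 1: R1 [J :- W, L.]; R2 [E :- L, W, C.]; R4 [U :- H.]. Adds J, E, U.
Round 2: R3 [Q :- U, E, W.]. Adds Q.
Round 3: R5 [A :- Q.]. Adds A.
Closure: {A, B, C, D, E, H, J, K, L, N, Q, U, W} — 13 facts.

13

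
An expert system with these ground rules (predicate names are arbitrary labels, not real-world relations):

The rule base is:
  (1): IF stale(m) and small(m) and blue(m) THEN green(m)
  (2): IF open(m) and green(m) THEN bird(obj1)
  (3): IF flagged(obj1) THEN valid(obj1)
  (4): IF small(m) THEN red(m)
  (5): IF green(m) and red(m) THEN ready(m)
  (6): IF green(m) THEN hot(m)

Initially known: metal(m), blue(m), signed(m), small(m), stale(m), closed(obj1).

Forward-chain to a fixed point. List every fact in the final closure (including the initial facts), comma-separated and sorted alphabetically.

blue(m), closed(obj1), green(m), hot(m), metal(m), ready(m), red(m), signed(m), small(m), stale(m)

Round 1: (1) [IF stale(m) and small(m) and blue(m) THEN green(m)]; (4) [IF small(m) THEN red(m)]. Adds green(m), red(m).
Round 2: (5) [IF green(m) and red(m) THEN ready(m)]; (6) [IF green(m) THEN hot(m)]. Adds ready(m), hot(m).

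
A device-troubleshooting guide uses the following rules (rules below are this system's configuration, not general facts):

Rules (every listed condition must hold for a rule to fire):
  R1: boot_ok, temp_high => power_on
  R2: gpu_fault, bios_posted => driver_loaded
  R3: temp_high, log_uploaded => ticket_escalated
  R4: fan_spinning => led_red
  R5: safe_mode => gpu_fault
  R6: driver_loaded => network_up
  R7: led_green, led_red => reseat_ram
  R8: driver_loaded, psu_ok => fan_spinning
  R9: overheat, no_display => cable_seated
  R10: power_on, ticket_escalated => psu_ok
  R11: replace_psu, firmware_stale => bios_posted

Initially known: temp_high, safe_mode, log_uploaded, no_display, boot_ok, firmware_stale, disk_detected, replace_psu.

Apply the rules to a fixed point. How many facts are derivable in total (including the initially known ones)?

17

Round 1: R1 [boot_ok, temp_high => power_on]; R3 [temp_high, log_uploaded => ticket_escalated]; R5 [safe_mode => gpu_fault]; R11 [replace_psu, firmware_stale => bios_posted]. New: power_on, ticket_escalated, gpu_fault, bios_posted.
Round 2: R2 [gpu_fault, bios_posted => driver_loaded]; R10 [power_on, ticket_escalated => psu_ok]. New: driver_loaded, psu_ok.
Round 3: R6 [driver_loaded => network_up]; R8 [driver_loaded, psu_ok => fan_spinning]. New: network_up, fan_spinning.
Round 4: R4 [fan_spinning => led_red]. New: led_red.
Closure: {bios_posted, boot_ok, disk_detected, driver_loaded, fan_spinning, firmware_stale, gpu_fault, led_red, log_uploaded, network_up, no_display, power_on, psu_ok, replace_psu, safe_mode, temp_high, ticket_escalated} — 17 facts.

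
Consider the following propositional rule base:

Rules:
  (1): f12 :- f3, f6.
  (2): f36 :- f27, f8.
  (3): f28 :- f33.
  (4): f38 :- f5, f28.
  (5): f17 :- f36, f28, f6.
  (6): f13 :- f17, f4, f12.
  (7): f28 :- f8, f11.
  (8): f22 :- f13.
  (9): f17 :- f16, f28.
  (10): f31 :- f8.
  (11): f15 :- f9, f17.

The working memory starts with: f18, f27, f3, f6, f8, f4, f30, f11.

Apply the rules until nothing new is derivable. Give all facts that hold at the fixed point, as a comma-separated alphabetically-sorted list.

f11, f12, f13, f17, f18, f22, f27, f28, f3, f30, f31, f36, f4, f6, f8

Round 1 fires (1), (2), (7), (10), giving f12, f36, f28, f31.
Round 2 fires (5), giving f17.
Round 3 fires (6), giving f13.
Round 4 fires (8), giving f22.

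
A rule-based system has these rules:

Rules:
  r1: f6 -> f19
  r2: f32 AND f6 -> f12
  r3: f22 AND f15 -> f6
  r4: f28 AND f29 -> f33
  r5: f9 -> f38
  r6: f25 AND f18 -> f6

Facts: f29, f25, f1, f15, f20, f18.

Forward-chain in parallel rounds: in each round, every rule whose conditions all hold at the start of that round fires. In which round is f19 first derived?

[1] r6 [f25 AND f18 -> f6]. ⇒ new: f6.
[2] r1 [f6 -> f19]. ⇒ new: f19.
f19 first appears in round 2.

2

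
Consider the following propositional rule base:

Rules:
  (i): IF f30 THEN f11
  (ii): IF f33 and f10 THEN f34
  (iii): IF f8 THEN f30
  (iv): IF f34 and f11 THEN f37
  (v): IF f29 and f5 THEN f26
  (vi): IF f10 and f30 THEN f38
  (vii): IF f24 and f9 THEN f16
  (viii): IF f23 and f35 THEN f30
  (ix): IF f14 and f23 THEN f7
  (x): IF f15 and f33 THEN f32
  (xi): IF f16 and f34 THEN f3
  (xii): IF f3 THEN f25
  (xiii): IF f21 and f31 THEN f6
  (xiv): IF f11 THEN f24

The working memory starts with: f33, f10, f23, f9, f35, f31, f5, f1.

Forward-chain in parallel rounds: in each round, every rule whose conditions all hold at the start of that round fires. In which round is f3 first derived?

5

Round 1 fires (ii), (viii), giving f34, f30.
Round 2 fires (i), (vi), giving f11, f38.
Round 3 fires (iv), (xiv), giving f37, f24.
Round 4 fires (vii), giving f16.
Round 5 fires (xi), giving f3.
f3 first appears in round 5.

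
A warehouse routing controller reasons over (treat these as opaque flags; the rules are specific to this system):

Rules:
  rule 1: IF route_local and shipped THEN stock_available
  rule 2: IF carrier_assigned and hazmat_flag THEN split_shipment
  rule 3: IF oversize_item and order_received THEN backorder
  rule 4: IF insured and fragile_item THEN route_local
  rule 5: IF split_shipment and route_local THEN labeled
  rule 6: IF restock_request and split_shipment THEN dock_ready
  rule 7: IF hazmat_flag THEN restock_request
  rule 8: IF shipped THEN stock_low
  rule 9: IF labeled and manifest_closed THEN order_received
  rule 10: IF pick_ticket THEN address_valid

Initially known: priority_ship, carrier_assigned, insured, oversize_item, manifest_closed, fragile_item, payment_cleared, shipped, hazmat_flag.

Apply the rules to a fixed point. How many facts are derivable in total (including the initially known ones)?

Round 1: rule 2 [IF carrier_assigned and hazmat_flag THEN split_shipment]; rule 4 [IF insured and fragile_item THEN route_local]; rule 7 [IF hazmat_flag THEN restock_request]; rule 8 [IF shipped THEN stock_low]. New: split_shipment, route_local, restock_request, stock_low.
Round 2: rule 1 [IF route_local and shipped THEN stock_available]; rule 5 [IF split_shipment and route_local THEN labeled]; rule 6 [IF restock_request and split_shipment THEN dock_ready]. New: stock_available, labeled, dock_ready.
Round 3: rule 9 [IF labeled and manifest_closed THEN order_received]. New: order_received.
Round 4: rule 3 [IF oversize_item and order_received THEN backorder]. New: backorder.
Closure: {backorder, carrier_assigned, dock_ready, fragile_item, hazmat_flag, insured, labeled, manifest_closed, order_received, oversize_item, payment_cleared, priority_ship, restock_request, route_local, shipped, split_shipment, stock_available, stock_low} — 18 facts.

18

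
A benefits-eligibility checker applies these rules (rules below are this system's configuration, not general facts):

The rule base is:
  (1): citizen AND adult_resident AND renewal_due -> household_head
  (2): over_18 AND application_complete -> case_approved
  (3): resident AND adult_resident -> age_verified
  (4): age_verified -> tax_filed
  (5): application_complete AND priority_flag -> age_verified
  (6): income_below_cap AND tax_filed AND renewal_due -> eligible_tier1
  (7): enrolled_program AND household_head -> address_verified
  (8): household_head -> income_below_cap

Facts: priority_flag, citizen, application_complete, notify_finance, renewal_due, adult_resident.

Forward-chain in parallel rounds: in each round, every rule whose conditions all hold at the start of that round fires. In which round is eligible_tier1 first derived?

[1] (1) [citizen AND adult_resident AND renewal_due -> household_head]; (5) [application_complete AND priority_flag -> age_verified]. ⇒ new: household_head, age_verified.
[2] (4) [age_verified -> tax_filed]; (8) [household_head -> income_below_cap]. ⇒ new: tax_filed, income_below_cap.
[3] (6) [income_below_cap AND tax_filed AND renewal_due -> eligible_tier1]. ⇒ new: eligible_tier1.
eligible_tier1 first appears in round 3.

3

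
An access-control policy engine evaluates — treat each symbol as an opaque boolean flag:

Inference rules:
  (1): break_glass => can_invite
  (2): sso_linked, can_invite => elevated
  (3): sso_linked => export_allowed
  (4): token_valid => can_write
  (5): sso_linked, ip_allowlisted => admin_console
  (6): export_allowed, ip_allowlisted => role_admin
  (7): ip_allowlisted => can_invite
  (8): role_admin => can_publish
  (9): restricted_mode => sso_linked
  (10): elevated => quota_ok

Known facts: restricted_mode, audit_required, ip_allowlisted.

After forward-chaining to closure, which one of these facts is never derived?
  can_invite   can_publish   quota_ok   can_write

Round 1 fires (7), (9), giving can_invite, sso_linked.
Round 2 fires (2), (3), (5), giving elevated, export_allowed, admin_console.
Round 3 fires (6), (10), giving role_admin, quota_ok.
Round 4 fires (8), giving can_publish.
Derived: quota_ok (round 3), can_publish (round 4), can_invite (round 1). can_write never appears in any round.

can_write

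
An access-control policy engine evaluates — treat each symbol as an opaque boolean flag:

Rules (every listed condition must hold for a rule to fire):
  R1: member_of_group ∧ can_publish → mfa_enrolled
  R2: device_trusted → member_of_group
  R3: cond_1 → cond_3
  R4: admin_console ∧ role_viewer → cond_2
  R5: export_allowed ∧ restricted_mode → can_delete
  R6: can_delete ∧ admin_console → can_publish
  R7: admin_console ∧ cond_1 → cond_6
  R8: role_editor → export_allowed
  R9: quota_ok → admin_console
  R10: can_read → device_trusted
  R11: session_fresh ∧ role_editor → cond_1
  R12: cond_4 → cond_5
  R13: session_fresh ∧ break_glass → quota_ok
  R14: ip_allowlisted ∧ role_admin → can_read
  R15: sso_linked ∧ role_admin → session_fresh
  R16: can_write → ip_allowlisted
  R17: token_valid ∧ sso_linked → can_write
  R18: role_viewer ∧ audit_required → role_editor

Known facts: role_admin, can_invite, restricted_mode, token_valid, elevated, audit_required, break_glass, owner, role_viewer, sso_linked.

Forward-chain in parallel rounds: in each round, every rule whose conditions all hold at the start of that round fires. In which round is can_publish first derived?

Round 1: R15 [sso_linked ∧ role_admin → session_fresh]; R17 [token_valid ∧ sso_linked → can_write]; R18 [role_viewer ∧ audit_required → role_editor]. Adds session_fresh, can_write, role_editor.
Round 2: R8 [role_editor → export_allowed]; R11 [session_fresh ∧ role_editor → cond_1]; R13 [session_fresh ∧ break_glass → quota_ok]; R16 [can_write → ip_allowlisted]. Adds export_allowed, cond_1, quota_ok, ip_allowlisted.
Round 3: R3 [cond_1 → cond_3]; R5 [export_allowed ∧ restricted_mode → can_delete]; R9 [quota_ok → admin_console]; R14 [ip_allowlisted ∧ role_admin → can_read]. Adds cond_3, can_delete, admin_console, can_read.
Round 4: R4 [admin_console ∧ role_viewer → cond_2]; R6 [can_delete ∧ admin_console → can_publish]; R7 [admin_console ∧ cond_1 → cond_6]; R10 [can_read → device_trusted]. Adds cond_2, can_publish, cond_6, device_trusted.
can_publish first appears in round 4.

4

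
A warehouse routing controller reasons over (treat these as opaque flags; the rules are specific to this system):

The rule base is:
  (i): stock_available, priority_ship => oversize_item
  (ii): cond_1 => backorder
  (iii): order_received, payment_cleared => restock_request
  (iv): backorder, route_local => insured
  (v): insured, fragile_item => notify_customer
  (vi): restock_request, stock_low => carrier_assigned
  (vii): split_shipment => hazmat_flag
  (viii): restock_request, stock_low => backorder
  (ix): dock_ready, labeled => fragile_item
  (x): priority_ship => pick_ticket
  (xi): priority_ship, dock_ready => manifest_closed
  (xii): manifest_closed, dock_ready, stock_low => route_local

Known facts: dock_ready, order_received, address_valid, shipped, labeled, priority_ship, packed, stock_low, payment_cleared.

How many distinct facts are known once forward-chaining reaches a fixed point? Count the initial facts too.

18

[1] (iii) [order_received, payment_cleared => restock_request]; (ix) [dock_ready, labeled => fragile_item]; (x) [priority_ship => pick_ticket]; (xi) [priority_ship, dock_ready => manifest_closed]. ⇒ new: restock_request, fragile_item, pick_ticket, manifest_closed.
[2] (vi) [restock_request, stock_low => carrier_assigned]; (viii) [restock_request, stock_low => backorder]; (xii) [manifest_closed, dock_ready, stock_low => route_local]. ⇒ new: carrier_assigned, backorder, route_local.
[3] (iv) [backorder, route_local => insured]. ⇒ new: insured.
[4] (v) [insured, fragile_item => notify_customer]. ⇒ new: notify_customer.
Closure: {address_valid, backorder, carrier_assigned, dock_ready, fragile_item, insured, labeled, manifest_closed, notify_customer, order_received, packed, payment_cleared, pick_ticket, priority_ship, restock_request, route_local, shipped, stock_low} — 18 facts.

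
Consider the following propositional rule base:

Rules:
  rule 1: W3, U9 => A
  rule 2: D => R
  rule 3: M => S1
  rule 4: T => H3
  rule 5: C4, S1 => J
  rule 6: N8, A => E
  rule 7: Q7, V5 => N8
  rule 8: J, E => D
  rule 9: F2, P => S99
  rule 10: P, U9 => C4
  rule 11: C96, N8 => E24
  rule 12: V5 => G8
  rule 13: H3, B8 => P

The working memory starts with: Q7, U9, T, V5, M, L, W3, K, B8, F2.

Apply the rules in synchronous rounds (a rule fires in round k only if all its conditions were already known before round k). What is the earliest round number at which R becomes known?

6

Round 1: rule 1 [W3, U9 => A]; rule 3 [M => S1]; rule 4 [T => H3]; rule 7 [Q7, V5 => N8]; rule 12 [V5 => G8]. New: A, S1, H3, N8, G8.
Round 2: rule 6 [N8, A => E]; rule 13 [H3, B8 => P]. New: E, P.
Round 3: rule 9 [F2, P => S99]; rule 10 [P, U9 => C4]. New: S99, C4.
Round 4: rule 5 [C4, S1 => J]. New: J.
Round 5: rule 8 [J, E => D]. New: D.
Round 6: rule 2 [D => R]. New: R.
R first appears in round 6.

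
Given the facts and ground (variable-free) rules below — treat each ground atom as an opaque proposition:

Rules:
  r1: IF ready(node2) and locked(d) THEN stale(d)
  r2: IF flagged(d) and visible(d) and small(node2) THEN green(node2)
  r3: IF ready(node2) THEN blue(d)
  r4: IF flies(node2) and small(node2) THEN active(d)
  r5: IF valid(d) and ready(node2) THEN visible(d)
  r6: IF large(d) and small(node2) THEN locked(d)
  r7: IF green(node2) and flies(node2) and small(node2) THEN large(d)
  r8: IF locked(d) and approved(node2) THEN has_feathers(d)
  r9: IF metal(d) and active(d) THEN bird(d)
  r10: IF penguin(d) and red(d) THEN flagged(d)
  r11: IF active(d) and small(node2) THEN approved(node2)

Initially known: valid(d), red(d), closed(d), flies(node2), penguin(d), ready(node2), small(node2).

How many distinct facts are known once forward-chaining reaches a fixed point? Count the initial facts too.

Round 1 fires r3, r4, r5, r10, giving blue(d), active(d), visible(d), flagged(d).
Round 2 fires r2, r11, giving green(node2), approved(node2).
Round 3 fires r7, giving large(d).
Round 4 fires r6, giving locked(d).
Round 5 fires r1, r8, giving stale(d), has_feathers(d).
Closure: {active(d), approved(node2), blue(d), closed(d), flagged(d), flies(node2), green(node2), has_feathers(d), large(d), locked(d), penguin(d), ready(node2), red(d), small(node2), stale(d), valid(d), visible(d)} — 17 facts.

17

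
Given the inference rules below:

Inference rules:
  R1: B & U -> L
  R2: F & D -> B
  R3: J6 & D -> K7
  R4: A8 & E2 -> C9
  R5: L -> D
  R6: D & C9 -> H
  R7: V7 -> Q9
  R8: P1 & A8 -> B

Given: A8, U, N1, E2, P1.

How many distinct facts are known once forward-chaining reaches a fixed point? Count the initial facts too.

10

Round 1 — R4, R8, derive C9, B.
Round 2 — R1, derive L.
Round 3 — R5, derive D.
Round 4 — R6, derive H.
Closure: {A8, B, C9, D, E2, H, L, N1, P1, U} — 10 facts.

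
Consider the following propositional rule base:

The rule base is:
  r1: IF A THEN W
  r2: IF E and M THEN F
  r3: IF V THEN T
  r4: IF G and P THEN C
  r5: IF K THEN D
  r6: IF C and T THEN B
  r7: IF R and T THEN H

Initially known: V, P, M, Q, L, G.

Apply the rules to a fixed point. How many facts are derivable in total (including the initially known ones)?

[1] r3 [IF V THEN T]; r4 [IF G and P THEN C]. ⇒ new: T, C.
[2] r6 [IF C and T THEN B]. ⇒ new: B.
Closure: {B, C, G, L, M, P, Q, T, V} — 9 facts.

9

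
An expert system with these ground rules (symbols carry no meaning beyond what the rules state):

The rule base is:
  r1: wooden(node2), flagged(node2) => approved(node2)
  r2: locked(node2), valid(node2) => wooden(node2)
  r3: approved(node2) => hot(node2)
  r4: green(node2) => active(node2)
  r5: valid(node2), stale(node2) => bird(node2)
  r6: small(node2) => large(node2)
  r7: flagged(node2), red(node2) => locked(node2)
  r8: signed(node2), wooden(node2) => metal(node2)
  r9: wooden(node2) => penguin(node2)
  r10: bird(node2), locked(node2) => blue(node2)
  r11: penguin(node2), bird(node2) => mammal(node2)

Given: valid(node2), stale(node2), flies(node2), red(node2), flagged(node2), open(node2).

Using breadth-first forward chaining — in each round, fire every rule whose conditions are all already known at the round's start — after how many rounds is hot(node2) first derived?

Round 1 fires r5, r7, giving bird(node2), locked(node2).
Round 2 fires r2, r10, giving wooden(node2), blue(node2).
Round 3 fires r1, r9, giving approved(node2), penguin(node2).
Round 4 fires r3, r11, giving hot(node2), mammal(node2).
hot(node2) first appears in round 4.

4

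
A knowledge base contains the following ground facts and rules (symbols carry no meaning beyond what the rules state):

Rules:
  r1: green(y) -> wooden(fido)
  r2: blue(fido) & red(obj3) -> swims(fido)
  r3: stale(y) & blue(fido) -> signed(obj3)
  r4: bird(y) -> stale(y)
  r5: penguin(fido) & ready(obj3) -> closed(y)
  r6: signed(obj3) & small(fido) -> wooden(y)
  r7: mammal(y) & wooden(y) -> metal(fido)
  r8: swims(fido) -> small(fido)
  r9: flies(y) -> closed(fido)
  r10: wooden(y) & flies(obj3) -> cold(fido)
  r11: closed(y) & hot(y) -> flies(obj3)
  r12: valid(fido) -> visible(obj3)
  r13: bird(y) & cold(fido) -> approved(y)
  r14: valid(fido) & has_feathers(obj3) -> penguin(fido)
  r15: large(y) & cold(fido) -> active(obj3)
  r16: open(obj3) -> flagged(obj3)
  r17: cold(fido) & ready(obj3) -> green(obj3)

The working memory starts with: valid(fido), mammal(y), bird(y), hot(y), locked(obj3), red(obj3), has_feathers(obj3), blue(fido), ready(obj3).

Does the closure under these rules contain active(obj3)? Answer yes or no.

no

Round 1: r2 [blue(fido) & red(obj3) -> swims(fido)]; r4 [bird(y) -> stale(y)]; r12 [valid(fido) -> visible(obj3)]; r14 [valid(fido) & has_feathers(obj3) -> penguin(fido)]. New: swims(fido), stale(y), visible(obj3), penguin(fido).
Round 2: r3 [stale(y) & blue(fido) -> signed(obj3)]; r5 [penguin(fido) & ready(obj3) -> closed(y)]; r8 [swims(fido) -> small(fido)]. New: signed(obj3), closed(y), small(fido).
Round 3: r6 [signed(obj3) & small(fido) -> wooden(y)]; r11 [closed(y) & hot(y) -> flies(obj3)]. New: wooden(y), flies(obj3).
Round 4: r7 [mammal(y) & wooden(y) -> metal(fido)]; r10 [wooden(y) & flies(obj3) -> cold(fido)]. New: metal(fido), cold(fido).
Round 5: r13 [bird(y) & cold(fido) -> approved(y)]; r17 [cold(fido) & ready(obj3) -> green(obj3)]. New: approved(y), green(obj3).
Fixed point reached. active(obj3) is concluded only by r15; r15 needs large(y) (never derived).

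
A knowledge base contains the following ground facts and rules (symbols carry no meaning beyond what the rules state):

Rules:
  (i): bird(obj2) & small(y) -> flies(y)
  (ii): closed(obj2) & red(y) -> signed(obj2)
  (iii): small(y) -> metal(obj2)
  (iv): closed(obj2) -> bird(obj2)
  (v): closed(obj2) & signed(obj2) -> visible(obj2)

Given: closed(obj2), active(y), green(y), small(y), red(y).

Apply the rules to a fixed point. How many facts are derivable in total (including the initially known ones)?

Round 1 — (ii), (iii), (iv), derive signed(obj2), metal(obj2), bird(obj2).
Round 2 — (i), (v), derive flies(y), visible(obj2).
Closure: {active(y), bird(obj2), closed(obj2), flies(y), green(y), metal(obj2), red(y), signed(obj2), small(y), visible(obj2)} — 10 facts.

10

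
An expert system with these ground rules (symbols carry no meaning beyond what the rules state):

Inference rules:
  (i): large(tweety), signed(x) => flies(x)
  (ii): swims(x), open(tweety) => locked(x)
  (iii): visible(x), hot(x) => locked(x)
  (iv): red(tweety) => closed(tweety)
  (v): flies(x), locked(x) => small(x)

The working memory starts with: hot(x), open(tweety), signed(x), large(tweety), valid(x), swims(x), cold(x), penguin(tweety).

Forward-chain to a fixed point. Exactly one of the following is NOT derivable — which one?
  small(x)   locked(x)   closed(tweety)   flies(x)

Round 1 — (i), (ii), derive flies(x), locked(x).
Round 2 — (v), derive small(x).
Derived: small(x) (round 2), flies(x) (round 1), locked(x) (round 1). closed(tweety) never appears in any round.

closed(tweety)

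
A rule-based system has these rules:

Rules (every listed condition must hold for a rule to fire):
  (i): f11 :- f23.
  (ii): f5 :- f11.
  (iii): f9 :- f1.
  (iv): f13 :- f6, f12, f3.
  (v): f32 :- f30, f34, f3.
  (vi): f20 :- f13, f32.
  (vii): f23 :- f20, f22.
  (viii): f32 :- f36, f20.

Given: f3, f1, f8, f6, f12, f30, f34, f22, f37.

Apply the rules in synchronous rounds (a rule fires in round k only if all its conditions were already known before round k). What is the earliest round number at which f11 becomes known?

Round 1: (iii) [f9 :- f1.]; (iv) [f13 :- f6, f12, f3.]; (v) [f32 :- f30, f34, f3.]. Adds f9, f13, f32.
Round 2: (vi) [f20 :- f13, f32.]. Adds f20.
Round 3: (vii) [f23 :- f20, f22.]. Adds f23.
Round 4: (i) [f11 :- f23.]. Adds f11.
f11 first appears in round 4.

4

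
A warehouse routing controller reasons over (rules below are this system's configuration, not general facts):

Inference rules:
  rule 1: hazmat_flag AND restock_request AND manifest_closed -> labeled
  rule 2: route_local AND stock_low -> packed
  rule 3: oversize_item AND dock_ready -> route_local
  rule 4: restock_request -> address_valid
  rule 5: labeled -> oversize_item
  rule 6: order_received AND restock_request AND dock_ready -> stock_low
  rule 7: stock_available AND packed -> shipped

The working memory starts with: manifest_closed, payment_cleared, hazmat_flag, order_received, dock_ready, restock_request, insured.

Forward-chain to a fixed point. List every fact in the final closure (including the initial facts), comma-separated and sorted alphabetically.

Round 1 fires rule 1, rule 4, rule 6, giving labeled, address_valid, stock_low.
Round 2 fires rule 5, giving oversize_item.
Round 3 fires rule 3, giving route_local.
Round 4 fires rule 2, giving packed.

address_valid, dock_ready, hazmat_flag, insured, labeled, manifest_closed, order_received, oversize_item, packed, payment_cleared, restock_request, route_local, stock_low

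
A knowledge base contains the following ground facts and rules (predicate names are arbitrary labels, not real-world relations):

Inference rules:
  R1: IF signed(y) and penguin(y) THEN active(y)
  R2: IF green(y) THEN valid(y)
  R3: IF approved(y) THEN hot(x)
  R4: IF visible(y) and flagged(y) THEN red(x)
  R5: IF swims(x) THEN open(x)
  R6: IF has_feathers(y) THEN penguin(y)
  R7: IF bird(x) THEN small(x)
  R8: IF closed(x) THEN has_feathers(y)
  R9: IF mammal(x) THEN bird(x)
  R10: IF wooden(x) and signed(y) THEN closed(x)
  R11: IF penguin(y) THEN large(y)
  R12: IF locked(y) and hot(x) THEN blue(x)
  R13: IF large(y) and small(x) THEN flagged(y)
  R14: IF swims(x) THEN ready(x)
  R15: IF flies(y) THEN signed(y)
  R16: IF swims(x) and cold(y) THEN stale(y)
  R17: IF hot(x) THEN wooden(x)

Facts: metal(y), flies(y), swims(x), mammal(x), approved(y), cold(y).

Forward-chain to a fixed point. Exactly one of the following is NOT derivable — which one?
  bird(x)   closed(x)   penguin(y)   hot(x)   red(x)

Round 1: R3 [IF approved(y) THEN hot(x)]; R5 [IF swims(x) THEN open(x)]; R9 [IF mammal(x) THEN bird(x)]; R14 [IF swims(x) THEN ready(x)]; R15 [IF flies(y) THEN signed(y)]; R16 [IF swims(x) and cold(y) THEN stale(y)]. Adds hot(x), open(x), bird(x), ready(x), signed(y), stale(y).
Round 2: R7 [IF bird(x) THEN small(x)]; R17 [IF hot(x) THEN wooden(x)]. Adds small(x), wooden(x).
Round 3: R10 [IF wooden(x) and signed(y) THEN closed(x)]. Adds closed(x).
Round 4: R8 [IF closed(x) THEN has_feathers(y)]. Adds has_feathers(y).
Round 5: R6 [IF has_feathers(y) THEN penguin(y)]. Adds penguin(y).
Round 6: R1 [IF signed(y) and penguin(y) THEN active(y)]; R11 [IF penguin(y) THEN large(y)]. Adds active(y), large(y).
Round 7: R13 [IF large(y) and small(x) THEN flagged(y)]. Adds flagged(y).
Derived: hot(x) (round 1), penguin(y) (round 5), bird(x) (round 1), closed(x) (round 3). red(x) never appears in any round.

red(x)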